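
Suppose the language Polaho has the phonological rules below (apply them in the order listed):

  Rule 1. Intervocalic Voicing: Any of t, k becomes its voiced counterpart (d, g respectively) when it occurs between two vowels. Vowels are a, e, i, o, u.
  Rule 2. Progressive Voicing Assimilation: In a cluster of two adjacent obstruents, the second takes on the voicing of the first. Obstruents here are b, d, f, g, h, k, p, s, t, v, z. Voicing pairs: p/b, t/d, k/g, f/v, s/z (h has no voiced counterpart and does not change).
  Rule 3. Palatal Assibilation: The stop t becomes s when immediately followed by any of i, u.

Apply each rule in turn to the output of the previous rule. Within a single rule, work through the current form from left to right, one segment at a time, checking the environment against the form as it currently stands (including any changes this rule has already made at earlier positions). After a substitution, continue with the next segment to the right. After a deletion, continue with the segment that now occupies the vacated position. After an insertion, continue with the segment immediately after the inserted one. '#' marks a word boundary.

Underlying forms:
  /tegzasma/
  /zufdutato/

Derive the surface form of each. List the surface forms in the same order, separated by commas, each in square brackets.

/tegzasma/:
  Rule 1 Intervocalic Voicing: no change — [tegzasma]
  Rule 2 Progressive Voicing Assimilation: no change — [tegzasma]
  Rule 3 Palatal Assibilation: no change — [tegzasma]
/zufdutato/:
  Rule 1 Intervocalic Voicing: [zufdutato] → [zufdudado]
  Rule 2 Progressive Voicing Assimilation: [zufdudado] → [zuftudado]
  Rule 3 Palatal Assibilation: [zuftudado] → [zufsudado]

[tegzasma], [zufsudado]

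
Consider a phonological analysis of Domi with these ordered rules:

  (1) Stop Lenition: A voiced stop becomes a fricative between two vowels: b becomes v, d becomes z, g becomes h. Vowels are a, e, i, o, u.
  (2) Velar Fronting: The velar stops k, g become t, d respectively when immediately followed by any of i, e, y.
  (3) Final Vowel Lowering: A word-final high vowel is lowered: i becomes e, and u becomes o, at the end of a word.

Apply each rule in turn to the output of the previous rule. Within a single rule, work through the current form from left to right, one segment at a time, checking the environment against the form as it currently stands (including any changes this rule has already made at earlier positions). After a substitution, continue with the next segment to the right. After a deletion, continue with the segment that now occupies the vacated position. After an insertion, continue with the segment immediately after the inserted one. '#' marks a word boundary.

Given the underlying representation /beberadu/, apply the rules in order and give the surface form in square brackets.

(1) Stop Lenition: [beberadu] → [beverazu]
(2) Velar Fronting: no change — [beverazu]
(3) Final Vowel Lowering: [beverazu] → [beverazo]

[beverazo]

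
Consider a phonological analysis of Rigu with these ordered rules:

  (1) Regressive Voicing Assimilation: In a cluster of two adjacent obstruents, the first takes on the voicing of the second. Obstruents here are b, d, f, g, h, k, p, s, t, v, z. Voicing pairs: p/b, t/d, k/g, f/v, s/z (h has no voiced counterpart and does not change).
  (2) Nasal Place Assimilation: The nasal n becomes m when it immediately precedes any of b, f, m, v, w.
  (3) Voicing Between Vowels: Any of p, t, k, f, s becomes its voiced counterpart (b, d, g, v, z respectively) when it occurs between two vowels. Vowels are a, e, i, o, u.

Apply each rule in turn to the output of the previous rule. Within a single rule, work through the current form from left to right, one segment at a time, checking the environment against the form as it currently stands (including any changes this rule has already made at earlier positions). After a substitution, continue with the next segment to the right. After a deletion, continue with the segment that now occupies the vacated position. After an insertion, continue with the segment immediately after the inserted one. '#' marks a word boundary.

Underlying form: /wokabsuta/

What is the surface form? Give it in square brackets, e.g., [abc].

[wogapsuda]

(1) Regressive Voicing Assimilation: [wokabsuta] → [wokapsuta]
(2) Nasal Place Assimilation: no change — [wokapsuta]
(3) Voicing Between Vowels: [wokapsuta] → [wogapsuda]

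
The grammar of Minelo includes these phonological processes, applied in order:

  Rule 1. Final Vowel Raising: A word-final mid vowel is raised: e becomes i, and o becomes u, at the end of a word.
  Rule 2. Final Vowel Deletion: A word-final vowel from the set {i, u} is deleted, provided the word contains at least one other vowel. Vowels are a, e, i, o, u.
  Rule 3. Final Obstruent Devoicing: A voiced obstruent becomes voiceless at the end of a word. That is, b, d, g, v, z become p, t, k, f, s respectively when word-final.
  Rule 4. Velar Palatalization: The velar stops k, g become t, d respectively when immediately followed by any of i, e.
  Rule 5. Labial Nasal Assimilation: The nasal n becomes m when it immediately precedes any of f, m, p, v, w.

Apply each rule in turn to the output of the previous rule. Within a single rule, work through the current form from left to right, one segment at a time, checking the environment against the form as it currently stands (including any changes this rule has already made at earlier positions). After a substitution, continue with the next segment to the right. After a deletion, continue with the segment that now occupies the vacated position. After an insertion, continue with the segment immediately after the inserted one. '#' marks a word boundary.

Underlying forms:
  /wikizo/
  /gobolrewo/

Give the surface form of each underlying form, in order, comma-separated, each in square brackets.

/wikizo/:
  Rule 1 Final Vowel Raising: [wikizo] → [wikizu]
  Rule 2 Final Vowel Deletion: [wikizu] → [wikiz]
  Rule 3 Final Obstruent Devoicing: [wikiz] → [wikis]
  Rule 4 Velar Palatalization: [wikis] → [witis]
  Rule 5 Labial Nasal Assimilation: no change — [witis]
/gobolrewo/:
  Rule 1 Final Vowel Raising: [gobolrewo] → [gobolrewu]
  Rule 2 Final Vowel Deletion: [gobolrewu] → [gobolrew]
  Rule 3 Final Obstruent Devoicing: no change — [gobolrew]
  Rule 4 Velar Palatalization: no change — [gobolrew]
  Rule 5 Labial Nasal Assimilation: no change — [gobolrew]

[witis], [gobolrew]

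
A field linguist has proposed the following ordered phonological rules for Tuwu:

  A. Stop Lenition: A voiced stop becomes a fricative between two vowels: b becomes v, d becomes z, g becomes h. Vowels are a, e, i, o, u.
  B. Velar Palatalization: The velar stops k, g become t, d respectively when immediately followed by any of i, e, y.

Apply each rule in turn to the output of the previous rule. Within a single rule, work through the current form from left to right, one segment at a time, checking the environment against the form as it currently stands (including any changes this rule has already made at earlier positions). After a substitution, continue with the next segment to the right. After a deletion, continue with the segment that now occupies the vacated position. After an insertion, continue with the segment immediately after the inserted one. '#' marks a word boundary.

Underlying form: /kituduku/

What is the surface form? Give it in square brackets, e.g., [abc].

[tituzuku]

A Stop Lenition: [kituduku] → [kituzuku]
B Velar Palatalization: [kituzuku] → [tituzuku]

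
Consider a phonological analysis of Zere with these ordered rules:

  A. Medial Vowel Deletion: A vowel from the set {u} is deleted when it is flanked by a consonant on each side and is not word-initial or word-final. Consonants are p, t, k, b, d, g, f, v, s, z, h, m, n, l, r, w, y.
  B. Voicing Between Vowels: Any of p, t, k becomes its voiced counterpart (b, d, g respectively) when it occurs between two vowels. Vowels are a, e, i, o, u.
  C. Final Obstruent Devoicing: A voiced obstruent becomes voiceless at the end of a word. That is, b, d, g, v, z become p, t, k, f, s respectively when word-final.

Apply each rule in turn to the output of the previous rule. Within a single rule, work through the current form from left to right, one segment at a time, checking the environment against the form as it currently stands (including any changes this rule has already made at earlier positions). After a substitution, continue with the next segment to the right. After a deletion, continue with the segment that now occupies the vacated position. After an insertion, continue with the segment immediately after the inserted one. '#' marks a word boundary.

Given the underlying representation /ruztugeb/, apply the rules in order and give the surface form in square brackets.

A Medial Vowel Deletion: [ruztugeb] → [rztgeb]
B Voicing Between Vowels: no change — [rztgeb]
C Final Obstruent Devoicing: [rztgeb] → [rztgep]

[rztgep]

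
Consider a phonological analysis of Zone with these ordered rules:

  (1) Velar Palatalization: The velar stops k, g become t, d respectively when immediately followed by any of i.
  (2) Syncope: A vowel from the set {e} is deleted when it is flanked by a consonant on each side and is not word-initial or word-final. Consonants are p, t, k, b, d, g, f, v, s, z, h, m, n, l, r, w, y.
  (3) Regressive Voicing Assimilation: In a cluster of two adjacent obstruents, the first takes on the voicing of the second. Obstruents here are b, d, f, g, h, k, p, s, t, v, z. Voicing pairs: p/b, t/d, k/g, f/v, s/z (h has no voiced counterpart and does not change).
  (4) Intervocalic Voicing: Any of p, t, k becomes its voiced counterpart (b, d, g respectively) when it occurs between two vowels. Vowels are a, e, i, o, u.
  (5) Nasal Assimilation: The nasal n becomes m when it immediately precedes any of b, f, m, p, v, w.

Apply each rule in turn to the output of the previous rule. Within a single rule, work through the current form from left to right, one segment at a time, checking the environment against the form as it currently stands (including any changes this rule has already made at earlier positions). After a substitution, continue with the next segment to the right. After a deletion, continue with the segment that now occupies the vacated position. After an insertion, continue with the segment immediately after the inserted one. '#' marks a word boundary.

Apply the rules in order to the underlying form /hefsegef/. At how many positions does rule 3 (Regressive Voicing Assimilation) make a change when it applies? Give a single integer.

(1) Velar Palatalization: no change — [hefsegef]
(2) Syncope: [hefsegef] → [hfsgf]
(3) Regressive Voicing Assimilation: [hfsgf] → [hfzkf]
(4) Intervocalic Voicing: no change — [hfzkf]
(5) Nasal Assimilation: no change — [hfzkf]
Rule 3 changed 2 position(s).

2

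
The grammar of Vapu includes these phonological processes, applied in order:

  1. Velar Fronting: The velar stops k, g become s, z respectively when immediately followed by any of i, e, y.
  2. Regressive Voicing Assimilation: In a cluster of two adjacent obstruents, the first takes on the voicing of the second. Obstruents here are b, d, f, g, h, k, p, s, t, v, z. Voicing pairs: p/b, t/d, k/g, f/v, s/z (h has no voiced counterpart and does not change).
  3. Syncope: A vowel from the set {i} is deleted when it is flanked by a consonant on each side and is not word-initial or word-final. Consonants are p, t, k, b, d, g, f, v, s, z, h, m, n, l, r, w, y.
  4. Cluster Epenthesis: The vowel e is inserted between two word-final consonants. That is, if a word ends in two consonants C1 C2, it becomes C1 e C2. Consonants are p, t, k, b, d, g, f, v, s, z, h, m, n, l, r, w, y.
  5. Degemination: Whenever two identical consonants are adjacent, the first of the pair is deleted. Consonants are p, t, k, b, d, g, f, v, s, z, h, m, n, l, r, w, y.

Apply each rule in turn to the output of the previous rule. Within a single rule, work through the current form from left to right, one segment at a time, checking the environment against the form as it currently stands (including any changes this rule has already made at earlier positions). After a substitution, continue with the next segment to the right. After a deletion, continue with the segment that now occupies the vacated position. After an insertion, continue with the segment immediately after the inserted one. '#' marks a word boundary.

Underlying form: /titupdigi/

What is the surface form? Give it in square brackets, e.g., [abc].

1 Velar Fronting: [titupdigi] → [titupdizi]
2 Regressive Voicing Assimilation: [titupdizi] → [titubdizi]
3 Syncope: [titubdizi] → [ttubdzi]
4 Cluster Epenthesis: no change — [ttubdzi]
5 Degemination: [ttubdzi] → [tubdzi]

[tubdzi]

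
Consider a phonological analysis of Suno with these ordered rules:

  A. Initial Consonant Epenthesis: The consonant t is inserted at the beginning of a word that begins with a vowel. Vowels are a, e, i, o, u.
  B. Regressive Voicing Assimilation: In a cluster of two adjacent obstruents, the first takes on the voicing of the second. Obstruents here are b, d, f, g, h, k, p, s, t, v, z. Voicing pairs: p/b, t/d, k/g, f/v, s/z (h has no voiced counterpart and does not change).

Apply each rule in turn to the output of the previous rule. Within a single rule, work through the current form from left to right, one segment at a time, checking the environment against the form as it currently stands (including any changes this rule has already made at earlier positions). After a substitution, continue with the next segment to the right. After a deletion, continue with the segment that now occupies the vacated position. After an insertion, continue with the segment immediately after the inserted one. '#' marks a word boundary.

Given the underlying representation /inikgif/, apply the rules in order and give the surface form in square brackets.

A Initial Consonant Epenthesis: [inikgif] → [tinikgif]
B Regressive Voicing Assimilation: [tinikgif] → [tiniggif]

[tiniggif]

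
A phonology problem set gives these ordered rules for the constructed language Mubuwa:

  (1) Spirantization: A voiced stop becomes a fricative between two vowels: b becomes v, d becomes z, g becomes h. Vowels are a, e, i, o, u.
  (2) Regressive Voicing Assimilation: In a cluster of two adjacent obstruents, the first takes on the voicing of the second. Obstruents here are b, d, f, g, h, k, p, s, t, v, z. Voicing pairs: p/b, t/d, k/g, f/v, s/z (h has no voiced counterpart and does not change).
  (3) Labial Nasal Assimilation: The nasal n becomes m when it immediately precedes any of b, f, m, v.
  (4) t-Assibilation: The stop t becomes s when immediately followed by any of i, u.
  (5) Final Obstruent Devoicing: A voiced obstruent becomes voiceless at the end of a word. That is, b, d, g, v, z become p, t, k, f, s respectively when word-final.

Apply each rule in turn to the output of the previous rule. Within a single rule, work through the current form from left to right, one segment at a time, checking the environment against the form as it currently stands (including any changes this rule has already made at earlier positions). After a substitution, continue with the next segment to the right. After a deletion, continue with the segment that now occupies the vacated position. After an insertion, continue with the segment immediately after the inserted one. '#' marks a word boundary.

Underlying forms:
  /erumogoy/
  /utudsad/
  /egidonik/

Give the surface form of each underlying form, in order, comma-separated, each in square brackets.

/erumogoy/:
  (1) Spirantization: [erumogoy] → [erumohoy]
  (2) Regressive Voicing Assimilation: no change — [erumohoy]
  (3) Labial Nasal Assimilation: no change — [erumohoy]
  (4) t-Assibilation: no change — [erumohoy]
  (5) Final Obstruent Devoicing: no change — [erumohoy]
/utudsad/:
  (1) Spirantization: no change — [utudsad]
  (2) Regressive Voicing Assimilation: [utudsad] → [ututsad]
  (3) Labial Nasal Assimilation: no change — [ututsad]
  (4) t-Assibilation: [ututsad] → [usutsad]
  (5) Final Obstruent Devoicing: [usutsad] → [usutsat]
/egidonik/:
  (1) Spirantization: [egidonik] → [ehizonik]
  (2) Regressive Voicing Assimilation: no change — [ehizonik]
  (3) Labial Nasal Assimilation: no change — [ehizonik]
  (4) t-Assibilation: no change — [ehizonik]
  (5) Final Obstruent Devoicing: no change — [ehizonik]

[erumohoy], [usutsat], [ehizonik]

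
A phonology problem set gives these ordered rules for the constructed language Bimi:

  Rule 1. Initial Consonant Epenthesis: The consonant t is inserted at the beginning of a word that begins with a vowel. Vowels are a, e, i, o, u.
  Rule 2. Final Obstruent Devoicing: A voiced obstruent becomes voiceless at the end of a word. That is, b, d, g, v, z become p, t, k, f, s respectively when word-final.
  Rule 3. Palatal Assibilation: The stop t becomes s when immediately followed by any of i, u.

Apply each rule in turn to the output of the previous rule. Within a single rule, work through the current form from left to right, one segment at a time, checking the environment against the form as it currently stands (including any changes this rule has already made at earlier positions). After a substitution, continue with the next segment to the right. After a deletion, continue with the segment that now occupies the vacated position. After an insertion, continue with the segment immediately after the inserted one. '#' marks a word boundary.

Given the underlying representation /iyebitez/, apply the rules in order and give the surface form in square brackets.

Rule 1 Initial Consonant Epenthesis: [iyebitez] → [tiyebitez]
Rule 2 Final Obstruent Devoicing: [tiyebitez] → [tiyebites]
Rule 3 Palatal Assibilation: [tiyebites] → [siyebites]

[siyebites]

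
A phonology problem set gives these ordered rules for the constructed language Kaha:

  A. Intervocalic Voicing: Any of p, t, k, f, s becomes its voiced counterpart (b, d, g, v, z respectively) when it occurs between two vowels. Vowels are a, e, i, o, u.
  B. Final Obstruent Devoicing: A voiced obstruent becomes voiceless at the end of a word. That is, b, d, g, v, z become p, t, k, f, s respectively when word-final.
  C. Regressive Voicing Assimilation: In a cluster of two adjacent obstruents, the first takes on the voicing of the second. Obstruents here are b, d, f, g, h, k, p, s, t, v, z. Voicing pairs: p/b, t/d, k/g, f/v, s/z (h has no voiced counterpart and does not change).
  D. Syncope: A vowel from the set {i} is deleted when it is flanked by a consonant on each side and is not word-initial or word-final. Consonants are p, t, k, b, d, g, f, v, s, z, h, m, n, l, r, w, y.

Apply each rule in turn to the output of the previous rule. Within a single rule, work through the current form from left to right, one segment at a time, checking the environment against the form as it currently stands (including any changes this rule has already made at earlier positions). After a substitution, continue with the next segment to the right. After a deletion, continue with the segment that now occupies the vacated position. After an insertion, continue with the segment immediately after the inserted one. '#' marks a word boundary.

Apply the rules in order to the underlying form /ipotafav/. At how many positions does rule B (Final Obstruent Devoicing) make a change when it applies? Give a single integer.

A Intervocalic Voicing: [ipotafav] → [ibodavav]
B Final Obstruent Devoicing: [ibodavav] → [ibodavaf]
C Regressive Voicing Assimilation: no change — [ibodavaf]
D Syncope: no change — [ibodavaf]
Rule B changed 1 position(s).

1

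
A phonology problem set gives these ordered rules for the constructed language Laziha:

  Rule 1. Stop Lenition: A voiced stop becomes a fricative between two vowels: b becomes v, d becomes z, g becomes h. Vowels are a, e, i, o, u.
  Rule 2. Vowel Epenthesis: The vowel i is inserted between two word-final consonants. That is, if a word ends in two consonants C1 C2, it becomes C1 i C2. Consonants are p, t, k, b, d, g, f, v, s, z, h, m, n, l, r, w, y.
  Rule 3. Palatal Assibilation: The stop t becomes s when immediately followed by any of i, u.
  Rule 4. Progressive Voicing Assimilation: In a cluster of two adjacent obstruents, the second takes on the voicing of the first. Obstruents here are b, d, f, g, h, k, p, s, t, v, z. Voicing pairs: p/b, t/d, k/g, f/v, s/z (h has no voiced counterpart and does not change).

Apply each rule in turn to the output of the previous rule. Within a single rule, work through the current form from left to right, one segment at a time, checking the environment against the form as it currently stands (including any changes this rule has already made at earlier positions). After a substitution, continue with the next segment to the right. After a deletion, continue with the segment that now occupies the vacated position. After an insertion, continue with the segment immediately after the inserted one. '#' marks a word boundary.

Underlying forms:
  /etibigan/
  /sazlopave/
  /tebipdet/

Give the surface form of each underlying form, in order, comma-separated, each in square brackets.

[esivihan], [sazlopave], [teviptet]

/etibigan/:
  Rule 1 Stop Lenition: [etibigan] → [etivihan]
  Rule 2 Vowel Epenthesis: no change — [etivihan]
  Rule 3 Palatal Assibilation: [etivihan] → [esivihan]
  Rule 4 Progressive Voicing Assimilation: no change — [esivihan]
/sazlopave/:
  Rule 1 Stop Lenition: no change — [sazlopave]
  Rule 2 Vowel Epenthesis: no change — [sazlopave]
  Rule 3 Palatal Assibilation: no change — [sazlopave]
  Rule 4 Progressive Voicing Assimilation: no change — [sazlopave]
/tebipdet/:
  Rule 1 Stop Lenition: [tebipdet] → [tevipdet]
  Rule 2 Vowel Epenthesis: no change — [tevipdet]
  Rule 3 Palatal Assibilation: no change — [tevipdet]
  Rule 4 Progressive Voicing Assimilation: [tevipdet] → [teviptet]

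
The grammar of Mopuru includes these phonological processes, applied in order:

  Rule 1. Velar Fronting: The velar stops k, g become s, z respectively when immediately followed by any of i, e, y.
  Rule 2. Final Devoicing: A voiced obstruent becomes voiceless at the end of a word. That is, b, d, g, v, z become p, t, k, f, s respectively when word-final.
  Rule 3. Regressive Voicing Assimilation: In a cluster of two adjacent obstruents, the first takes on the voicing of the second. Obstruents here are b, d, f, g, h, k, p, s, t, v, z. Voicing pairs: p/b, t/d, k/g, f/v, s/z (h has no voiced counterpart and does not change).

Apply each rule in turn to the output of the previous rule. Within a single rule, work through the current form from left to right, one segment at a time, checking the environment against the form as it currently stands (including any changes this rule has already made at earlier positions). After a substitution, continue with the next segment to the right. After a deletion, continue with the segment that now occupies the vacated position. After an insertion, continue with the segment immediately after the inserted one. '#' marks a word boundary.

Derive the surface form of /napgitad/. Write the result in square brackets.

[nabzitat]

Rule 1 Velar Fronting: [napgitad] → [napzitad]
Rule 2 Final Devoicing: [napzitad] → [napzitat]
Rule 3 Regressive Voicing Assimilation: [napzitat] → [nabzitat]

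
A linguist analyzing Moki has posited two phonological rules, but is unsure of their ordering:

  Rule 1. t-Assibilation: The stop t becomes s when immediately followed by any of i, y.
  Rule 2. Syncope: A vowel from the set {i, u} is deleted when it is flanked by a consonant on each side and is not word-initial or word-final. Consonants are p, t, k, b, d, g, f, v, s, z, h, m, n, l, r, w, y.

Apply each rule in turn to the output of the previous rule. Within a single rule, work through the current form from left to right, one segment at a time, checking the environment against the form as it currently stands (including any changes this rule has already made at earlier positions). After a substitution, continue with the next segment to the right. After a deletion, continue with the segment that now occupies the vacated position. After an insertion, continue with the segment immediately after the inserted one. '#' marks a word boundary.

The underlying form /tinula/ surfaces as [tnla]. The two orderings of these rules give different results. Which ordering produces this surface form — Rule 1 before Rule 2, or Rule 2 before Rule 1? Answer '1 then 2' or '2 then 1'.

Order 1 then 2:
  1 t-Assibilation: [tinula] → [sinula]
  2 Syncope: [sinula] → [snla]
  result: [snla]
Order 2 then 1:
  2 Syncope: [tinula] → [tnla]
  1 t-Assibilation: no change — [tnla]
  result: [tnla]

2 then 1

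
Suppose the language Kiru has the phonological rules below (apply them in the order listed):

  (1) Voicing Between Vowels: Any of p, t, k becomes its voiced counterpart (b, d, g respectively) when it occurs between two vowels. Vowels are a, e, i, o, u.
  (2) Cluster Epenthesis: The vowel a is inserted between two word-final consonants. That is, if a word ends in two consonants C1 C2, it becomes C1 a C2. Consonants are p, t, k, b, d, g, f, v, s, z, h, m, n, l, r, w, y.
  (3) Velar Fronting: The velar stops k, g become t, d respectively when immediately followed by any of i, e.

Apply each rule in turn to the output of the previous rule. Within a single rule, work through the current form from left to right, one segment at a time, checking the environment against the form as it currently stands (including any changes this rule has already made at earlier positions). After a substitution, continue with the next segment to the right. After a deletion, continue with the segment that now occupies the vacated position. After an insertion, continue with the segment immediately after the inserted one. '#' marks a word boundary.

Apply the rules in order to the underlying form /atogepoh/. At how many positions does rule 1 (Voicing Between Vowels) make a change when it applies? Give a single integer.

(1) Voicing Between Vowels: [atogepoh] → [adogeboh]
(2) Cluster Epenthesis: no change — [adogeboh]
(3) Velar Fronting: [adogeboh] → [adodeboh]
Rule 1 changed 2 position(s).

2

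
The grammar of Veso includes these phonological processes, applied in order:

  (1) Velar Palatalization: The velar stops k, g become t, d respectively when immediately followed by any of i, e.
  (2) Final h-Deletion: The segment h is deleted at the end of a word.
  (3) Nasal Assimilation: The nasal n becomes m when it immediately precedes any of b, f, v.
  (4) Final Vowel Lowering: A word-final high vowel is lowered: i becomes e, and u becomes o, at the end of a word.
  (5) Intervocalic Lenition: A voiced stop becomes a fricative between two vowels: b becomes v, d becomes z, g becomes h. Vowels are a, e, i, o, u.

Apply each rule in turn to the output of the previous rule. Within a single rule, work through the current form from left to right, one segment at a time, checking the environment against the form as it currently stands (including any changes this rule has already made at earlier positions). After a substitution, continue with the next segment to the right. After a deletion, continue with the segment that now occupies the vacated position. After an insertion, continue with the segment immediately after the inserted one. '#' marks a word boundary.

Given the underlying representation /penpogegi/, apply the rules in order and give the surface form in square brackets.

(1) Velar Palatalization: [penpogegi] → [penpodedi]
(2) Final h-Deletion: no change — [penpodedi]
(3) Nasal Assimilation: no change — [penpodedi]
(4) Final Vowel Lowering: [penpodedi] → [penpodede]
(5) Intervocalic Lenition: [penpodede] → [penpozeze]

[penpozeze]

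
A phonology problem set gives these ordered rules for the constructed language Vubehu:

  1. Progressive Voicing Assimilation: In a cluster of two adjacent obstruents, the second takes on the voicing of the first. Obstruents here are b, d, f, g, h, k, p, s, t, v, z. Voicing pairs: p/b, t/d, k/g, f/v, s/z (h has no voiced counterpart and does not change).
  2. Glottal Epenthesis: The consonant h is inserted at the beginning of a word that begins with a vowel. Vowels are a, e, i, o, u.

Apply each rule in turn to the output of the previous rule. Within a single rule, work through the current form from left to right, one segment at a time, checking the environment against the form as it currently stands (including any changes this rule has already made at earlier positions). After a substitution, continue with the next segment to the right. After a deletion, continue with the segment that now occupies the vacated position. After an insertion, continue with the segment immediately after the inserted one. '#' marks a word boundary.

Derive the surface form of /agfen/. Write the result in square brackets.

[hagven]

1 Progressive Voicing Assimilation: [agfen] → [agven]
2 Glottal Epenthesis: [agven] → [hagven]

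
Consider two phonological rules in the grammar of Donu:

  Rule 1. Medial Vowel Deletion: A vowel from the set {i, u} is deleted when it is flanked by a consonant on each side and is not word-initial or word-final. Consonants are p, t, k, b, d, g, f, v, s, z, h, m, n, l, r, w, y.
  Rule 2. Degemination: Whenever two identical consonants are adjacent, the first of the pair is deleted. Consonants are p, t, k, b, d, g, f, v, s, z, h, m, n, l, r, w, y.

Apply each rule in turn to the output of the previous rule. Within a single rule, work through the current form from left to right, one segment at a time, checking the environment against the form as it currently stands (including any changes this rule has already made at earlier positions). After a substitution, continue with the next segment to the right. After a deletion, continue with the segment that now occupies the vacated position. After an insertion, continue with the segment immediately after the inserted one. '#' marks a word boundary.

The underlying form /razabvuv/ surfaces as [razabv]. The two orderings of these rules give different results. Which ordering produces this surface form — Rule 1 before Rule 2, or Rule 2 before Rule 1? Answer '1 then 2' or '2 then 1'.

1 then 2

Order 1 then 2:
  1 Medial Vowel Deletion: [razabvuv] → [razabvv]
  2 Degemination: [razabvv] → [razabv]
  result: [razabv]
Order 2 then 1:
  2 Degemination: no change — [razabvuv]
  1 Medial Vowel Deletion: [razabvuv] → [razabvv]
  result: [razabvv]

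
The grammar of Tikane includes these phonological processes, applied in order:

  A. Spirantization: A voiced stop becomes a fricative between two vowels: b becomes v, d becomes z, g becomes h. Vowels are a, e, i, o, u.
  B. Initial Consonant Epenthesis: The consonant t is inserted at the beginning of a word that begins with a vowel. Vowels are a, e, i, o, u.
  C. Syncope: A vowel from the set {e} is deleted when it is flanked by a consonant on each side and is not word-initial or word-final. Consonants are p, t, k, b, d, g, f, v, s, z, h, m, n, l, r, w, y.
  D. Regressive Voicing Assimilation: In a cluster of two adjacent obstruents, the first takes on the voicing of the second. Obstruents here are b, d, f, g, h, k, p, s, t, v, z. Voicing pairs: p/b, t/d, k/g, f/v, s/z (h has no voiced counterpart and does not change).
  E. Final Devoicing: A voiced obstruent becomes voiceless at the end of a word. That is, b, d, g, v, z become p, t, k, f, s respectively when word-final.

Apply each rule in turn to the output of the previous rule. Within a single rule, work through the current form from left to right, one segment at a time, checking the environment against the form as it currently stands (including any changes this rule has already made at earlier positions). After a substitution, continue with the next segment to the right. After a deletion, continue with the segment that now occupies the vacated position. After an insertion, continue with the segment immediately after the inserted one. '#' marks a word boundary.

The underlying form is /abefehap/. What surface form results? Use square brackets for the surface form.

A Spirantization: [abefehap] → [avefehap]
B Initial Consonant Epenthesis: [avefehap] → [tavefehap]
C Syncope: [tavefehap] → [tavfhap]
D Regressive Voicing Assimilation: [tavfhap] → [taffhap]
E Final Devoicing: no change — [taffhap]

[taffhap]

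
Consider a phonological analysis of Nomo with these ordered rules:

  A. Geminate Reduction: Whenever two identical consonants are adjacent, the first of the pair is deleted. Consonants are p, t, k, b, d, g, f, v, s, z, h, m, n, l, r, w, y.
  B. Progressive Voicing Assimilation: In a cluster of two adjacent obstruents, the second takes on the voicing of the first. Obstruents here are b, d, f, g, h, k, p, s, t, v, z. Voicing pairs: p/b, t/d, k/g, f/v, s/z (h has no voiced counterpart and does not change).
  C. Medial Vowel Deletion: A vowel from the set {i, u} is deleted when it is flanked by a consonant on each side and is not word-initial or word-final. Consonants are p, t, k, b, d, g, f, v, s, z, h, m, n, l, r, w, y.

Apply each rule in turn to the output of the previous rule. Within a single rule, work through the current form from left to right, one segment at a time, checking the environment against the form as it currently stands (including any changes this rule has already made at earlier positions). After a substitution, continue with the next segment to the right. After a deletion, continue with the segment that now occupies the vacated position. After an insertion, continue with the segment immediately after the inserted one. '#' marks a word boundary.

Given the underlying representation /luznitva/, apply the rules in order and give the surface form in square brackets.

A Geminate Reduction: no change — [luznitva]
B Progressive Voicing Assimilation: [luznitva] → [luznitfa]
C Medial Vowel Deletion: [luznitfa] → [lzntfa]

[lzntfa]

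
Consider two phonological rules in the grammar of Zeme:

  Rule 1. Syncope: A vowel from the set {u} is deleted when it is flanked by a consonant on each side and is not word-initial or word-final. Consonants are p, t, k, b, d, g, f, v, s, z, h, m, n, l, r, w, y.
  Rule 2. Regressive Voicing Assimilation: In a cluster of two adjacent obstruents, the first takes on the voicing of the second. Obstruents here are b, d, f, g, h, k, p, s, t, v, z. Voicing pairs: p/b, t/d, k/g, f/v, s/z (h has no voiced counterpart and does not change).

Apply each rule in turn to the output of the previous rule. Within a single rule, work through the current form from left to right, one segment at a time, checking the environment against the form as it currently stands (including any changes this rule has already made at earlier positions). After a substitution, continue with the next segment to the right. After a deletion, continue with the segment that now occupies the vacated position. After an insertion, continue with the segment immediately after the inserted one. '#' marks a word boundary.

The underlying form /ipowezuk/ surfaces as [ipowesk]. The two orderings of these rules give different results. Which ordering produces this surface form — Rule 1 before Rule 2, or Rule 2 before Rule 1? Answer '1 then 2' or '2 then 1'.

1 then 2

Order 1 then 2:
  1 Syncope: [ipowezuk] → [ipowezk]
  2 Regressive Voicing Assimilation: [ipowezk] → [ipowesk]
  result: [ipowesk]
Order 2 then 1:
  2 Regressive Voicing Assimilation: no change — [ipowezuk]
  1 Syncope: [ipowezuk] → [ipowezk]
  result: [ipowezk]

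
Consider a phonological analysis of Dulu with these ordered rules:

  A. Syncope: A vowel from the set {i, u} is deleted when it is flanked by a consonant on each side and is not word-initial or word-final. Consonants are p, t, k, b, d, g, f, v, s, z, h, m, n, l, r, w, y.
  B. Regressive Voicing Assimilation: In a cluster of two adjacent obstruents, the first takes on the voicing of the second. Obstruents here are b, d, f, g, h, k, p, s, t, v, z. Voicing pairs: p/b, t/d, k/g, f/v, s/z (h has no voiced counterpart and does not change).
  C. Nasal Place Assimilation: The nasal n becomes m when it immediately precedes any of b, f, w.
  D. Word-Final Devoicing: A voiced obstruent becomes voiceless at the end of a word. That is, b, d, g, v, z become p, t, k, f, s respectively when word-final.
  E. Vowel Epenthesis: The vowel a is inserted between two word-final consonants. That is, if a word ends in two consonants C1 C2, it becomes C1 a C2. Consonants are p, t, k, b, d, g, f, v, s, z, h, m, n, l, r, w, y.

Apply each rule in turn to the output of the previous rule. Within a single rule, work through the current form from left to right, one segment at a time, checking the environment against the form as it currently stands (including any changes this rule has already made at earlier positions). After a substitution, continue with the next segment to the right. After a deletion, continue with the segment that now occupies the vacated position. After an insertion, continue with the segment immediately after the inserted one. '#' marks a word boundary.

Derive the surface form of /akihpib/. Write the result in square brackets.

[akhbap]

A Syncope: [akihpib] → [akhpb]
B Regressive Voicing Assimilation: [akhpb] → [akhbb]
C Nasal Place Assimilation: no change — [akhbb]
D Word-Final Devoicing: [akhbb] → [akhbp]
E Vowel Epenthesis: [akhbp] → [akhbap]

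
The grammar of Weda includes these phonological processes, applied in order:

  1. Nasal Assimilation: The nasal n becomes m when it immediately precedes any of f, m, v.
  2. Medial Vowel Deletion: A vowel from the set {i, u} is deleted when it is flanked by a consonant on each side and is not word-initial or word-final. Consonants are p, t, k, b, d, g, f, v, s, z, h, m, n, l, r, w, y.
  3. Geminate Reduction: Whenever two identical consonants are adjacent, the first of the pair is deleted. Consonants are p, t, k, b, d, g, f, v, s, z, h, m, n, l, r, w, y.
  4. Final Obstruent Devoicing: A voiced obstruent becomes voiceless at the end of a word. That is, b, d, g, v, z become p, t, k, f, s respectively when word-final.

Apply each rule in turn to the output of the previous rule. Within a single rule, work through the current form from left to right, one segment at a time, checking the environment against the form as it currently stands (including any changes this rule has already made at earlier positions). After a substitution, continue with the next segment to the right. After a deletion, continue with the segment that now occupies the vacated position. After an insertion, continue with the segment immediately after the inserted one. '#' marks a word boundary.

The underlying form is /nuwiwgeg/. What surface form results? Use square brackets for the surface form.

1 Nasal Assimilation: no change — [nuwiwgeg]
2 Medial Vowel Deletion: [nuwiwgeg] → [nwwgeg]
3 Geminate Reduction: [nwwgeg] → [nwgeg]
4 Final Obstruent Devoicing: [nwgeg] → [nwgek]

[nwgek]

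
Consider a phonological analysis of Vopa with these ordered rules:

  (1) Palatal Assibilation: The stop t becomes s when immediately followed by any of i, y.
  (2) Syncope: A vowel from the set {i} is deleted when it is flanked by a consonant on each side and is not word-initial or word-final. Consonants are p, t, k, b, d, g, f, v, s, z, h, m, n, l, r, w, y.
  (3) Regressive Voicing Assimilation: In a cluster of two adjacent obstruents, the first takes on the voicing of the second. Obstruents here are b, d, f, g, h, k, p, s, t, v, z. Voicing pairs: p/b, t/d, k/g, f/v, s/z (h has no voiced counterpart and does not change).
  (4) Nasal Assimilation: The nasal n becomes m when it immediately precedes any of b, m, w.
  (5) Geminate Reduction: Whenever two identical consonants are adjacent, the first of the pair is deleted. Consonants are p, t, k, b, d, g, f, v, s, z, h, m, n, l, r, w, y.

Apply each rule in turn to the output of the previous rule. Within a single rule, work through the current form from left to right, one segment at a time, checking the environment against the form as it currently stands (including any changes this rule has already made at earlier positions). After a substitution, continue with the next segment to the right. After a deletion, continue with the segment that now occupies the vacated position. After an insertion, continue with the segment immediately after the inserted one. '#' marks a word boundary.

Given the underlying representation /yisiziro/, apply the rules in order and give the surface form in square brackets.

(1) Palatal Assibilation: no change — [yisiziro]
(2) Syncope: [yisiziro] → [yszro]
(3) Regressive Voicing Assimilation: [yszro] → [yzzro]
(4) Nasal Assimilation: no change — [yzzro]
(5) Geminate Reduction: [yzzro] → [yzro]

[yzro]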